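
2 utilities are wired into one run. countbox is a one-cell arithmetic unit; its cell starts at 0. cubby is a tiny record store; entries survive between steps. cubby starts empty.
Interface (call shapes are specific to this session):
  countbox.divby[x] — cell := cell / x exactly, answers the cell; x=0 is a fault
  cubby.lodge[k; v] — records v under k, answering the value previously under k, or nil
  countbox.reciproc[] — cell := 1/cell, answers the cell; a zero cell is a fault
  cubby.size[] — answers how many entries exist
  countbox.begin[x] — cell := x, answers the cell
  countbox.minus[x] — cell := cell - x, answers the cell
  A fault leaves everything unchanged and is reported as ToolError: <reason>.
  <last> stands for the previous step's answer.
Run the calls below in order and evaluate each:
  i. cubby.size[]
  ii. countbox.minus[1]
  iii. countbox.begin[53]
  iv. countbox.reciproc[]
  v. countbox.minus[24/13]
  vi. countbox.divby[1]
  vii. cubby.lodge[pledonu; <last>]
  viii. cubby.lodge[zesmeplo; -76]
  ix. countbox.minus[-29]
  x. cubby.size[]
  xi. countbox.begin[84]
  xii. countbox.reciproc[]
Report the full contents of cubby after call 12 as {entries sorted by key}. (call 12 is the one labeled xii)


! 1. cubby.size() -> 0
! 2. countbox.minus(x→1) -> -1
! 3. countbox.begin(x→53) -> 53
! 4. countbox.reciproc() -> 1/53
! 5. countbox.minus(x→24/13) -> -1259/689
! 6. countbox.divby(x→1) -> -1259/689
! 7. cubby.lodge(k→pledonu, v→<last>) -> nil
! 8. cubby.lodge(k→zesmeplo, v→-76) -> nil
! 9. countbox.minus(x→-29) -> 18722/689
! 10. cubby.size() -> 2
! 11. countbox.begin(x→84) -> 84
! 12. countbox.reciproc() -> 1/84

Answer: {pledonu=-1259/689, zesmeplo=-76}


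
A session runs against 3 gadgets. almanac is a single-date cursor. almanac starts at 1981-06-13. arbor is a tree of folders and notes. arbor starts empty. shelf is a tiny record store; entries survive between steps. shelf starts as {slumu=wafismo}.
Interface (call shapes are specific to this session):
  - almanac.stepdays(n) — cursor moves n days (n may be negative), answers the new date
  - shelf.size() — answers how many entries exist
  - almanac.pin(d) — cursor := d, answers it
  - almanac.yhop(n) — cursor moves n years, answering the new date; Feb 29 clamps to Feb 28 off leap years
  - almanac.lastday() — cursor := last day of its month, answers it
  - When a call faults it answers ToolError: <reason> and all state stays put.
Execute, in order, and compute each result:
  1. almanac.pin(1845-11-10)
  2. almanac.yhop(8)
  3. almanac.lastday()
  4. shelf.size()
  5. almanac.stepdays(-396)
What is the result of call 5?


>>> pin d=1845-11-10
  1845-11-10
>>> yhop n=8
  1853-11-10
>>> lastday
  1853-11-30
>>> size
  1
>>> stepdays n=-396
  1852-10-30

Answer: 1852-10-30


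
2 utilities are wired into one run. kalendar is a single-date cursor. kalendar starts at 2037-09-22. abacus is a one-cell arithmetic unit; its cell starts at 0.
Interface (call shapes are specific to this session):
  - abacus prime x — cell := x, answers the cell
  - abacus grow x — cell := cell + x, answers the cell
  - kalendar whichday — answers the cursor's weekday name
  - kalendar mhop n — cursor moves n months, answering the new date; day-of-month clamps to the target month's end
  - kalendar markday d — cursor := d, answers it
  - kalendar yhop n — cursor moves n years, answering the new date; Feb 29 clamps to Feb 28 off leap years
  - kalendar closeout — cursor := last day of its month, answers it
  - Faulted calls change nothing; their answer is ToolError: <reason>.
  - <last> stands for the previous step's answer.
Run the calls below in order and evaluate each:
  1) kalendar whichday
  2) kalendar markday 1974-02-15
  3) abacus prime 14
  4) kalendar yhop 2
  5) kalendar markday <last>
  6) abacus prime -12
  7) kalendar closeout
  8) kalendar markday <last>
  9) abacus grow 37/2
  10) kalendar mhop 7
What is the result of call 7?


Answer: 1976-02-29

Derivation:
Next I call kalendar whichday, which returns Tuesday.
I run kalendar markday using d=1974-02-15, — result: 1974-02-15.
I try abacus prime using x=14, yielding 14.
Invoking kalendar yhop using n=2, giving 1976-02-15.
Next I call kalendar markday using d=<last>, and see 1976-02-15.
Next I call abacus prime using x=-12, and get -12.
Now I run kalendar closeout, and observe 1976-02-29.
I use kalendar markday using d=<last>, and observe 1976-02-29.
Calling abacus grow using x=37/2, → 13/2.
Invoking kalendar mhop using n=7, and get 1976-09-29.


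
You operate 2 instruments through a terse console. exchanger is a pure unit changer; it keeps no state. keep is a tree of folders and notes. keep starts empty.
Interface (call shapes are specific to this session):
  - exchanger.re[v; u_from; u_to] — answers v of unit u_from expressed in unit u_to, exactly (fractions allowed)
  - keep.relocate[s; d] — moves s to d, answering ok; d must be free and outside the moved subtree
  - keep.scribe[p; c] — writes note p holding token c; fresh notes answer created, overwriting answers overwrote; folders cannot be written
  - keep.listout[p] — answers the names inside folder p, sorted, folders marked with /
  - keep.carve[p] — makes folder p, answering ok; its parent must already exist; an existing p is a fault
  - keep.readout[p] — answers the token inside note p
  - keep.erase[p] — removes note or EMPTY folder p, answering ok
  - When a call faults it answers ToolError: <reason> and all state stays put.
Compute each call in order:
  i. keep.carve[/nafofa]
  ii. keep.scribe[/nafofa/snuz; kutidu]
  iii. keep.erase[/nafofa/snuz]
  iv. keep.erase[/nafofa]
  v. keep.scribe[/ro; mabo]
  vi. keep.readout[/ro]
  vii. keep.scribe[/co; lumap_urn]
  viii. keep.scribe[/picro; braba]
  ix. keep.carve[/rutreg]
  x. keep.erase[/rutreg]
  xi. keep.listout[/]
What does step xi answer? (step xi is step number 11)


$ keep.carve /nafofa
= ok
$ keep.scribe /nafofa/snuz kutidu
= created
$ keep.erase /nafofa/snuz
= ok
$ keep.erase /nafofa
= ok
$ keep.scribe /ro mabo
= created
$ keep.readout /ro
= mabo
$ keep.scribe /co lumap_urn
= created
$ keep.scribe /picro braba
= created
$ keep.carve /rutreg
= ok
$ keep.erase /rutreg
= ok
$ keep.listout /
= [co, picro, ro]

Answer: [co, picro, ro]


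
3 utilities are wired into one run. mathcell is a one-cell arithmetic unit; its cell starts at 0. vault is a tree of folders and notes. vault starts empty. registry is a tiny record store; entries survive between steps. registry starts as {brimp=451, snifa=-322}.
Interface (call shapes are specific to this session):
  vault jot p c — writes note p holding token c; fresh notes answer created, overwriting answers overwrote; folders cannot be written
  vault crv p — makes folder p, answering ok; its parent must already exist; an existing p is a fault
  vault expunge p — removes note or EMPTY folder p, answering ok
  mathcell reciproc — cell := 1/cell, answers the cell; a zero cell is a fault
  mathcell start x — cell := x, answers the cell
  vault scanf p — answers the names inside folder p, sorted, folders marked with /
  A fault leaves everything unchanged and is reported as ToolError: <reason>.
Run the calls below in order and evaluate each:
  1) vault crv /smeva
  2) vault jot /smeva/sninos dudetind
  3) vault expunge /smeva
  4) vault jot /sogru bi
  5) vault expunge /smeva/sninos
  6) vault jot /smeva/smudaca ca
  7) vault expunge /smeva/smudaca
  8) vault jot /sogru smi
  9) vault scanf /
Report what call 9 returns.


Answer: [smeva/, sogru]

Derivation:
Do: vault crv[p→/smeva]
See: ok
Do: vault jot[p→/smeva/sninos; c→dudetind]
See: created
Do: vault expunge[p→/smeva]
See: ToolError: not empty
Do: vault jot[p→/sogru; c→bi]
See: created
Do: vault expunge[p→/smeva/sninos]
See: ok
Do: vault jot[p→/smeva/smudaca; c→ca]
See: created
Do: vault expunge[p→/smeva/smudaca]
See: ok
Do: vault jot[p→/sogru; c→smi]
See: overwrote
Do: vault scanf[p→/]
See: [smeva/, sogru]


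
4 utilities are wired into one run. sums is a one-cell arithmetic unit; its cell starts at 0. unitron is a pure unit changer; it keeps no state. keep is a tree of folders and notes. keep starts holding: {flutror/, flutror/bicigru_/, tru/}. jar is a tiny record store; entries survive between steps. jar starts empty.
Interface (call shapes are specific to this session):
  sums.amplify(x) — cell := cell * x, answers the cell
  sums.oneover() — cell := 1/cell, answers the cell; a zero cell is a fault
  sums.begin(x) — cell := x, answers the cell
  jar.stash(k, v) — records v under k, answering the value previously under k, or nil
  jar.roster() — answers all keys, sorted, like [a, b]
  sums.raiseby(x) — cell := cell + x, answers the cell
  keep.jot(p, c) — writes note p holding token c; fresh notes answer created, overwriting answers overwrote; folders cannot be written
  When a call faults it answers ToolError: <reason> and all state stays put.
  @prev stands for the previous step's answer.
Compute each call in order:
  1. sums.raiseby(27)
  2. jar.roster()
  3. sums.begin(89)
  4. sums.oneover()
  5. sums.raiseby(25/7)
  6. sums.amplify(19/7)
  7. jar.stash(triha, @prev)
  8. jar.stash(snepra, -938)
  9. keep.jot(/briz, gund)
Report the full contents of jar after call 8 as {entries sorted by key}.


Step: sums.raiseby[x='27']
Result: 27
Step: jar.roster[]
Result: []
Step: sums.begin[x='89']
Result: 89
Step: sums.oneover[]
Result: 1/89
Step: sums.raiseby[x='25/7']
Result: 2232/623
Step: sums.amplify[x='19/7']
Result: 42408/4361
Step: jar.stash[k='triha'; v='@prev']
Result: nil
Step: jar.stash[k='snepra'; v='-938']
Result: nil
Step: keep.jot[p='/briz'; c='gund']
Result: created

Answer: {snepra=-938, triha=42408/4361}


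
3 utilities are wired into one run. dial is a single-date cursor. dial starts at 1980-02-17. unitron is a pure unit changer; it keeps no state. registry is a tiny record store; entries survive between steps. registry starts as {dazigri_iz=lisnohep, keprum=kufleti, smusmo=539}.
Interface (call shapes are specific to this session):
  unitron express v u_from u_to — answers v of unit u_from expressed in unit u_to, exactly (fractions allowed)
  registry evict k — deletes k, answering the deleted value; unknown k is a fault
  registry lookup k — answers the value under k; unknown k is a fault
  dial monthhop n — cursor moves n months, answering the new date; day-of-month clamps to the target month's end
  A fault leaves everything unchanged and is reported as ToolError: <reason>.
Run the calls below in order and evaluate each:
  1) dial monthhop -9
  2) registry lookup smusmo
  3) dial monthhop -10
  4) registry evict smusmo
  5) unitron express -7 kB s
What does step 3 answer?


Answer: 1978-07-17

Derivation:
Next I call dial monthhop using n='-9', → 1979-05-17.
I call registry lookup using k='smusmo', and observe 539.
Now I run dial monthhop using n='-10', — result: 1978-07-17.
Invoking registry evict using k='smusmo', — result: 539.
Using unitron express using v='-7', u_from='kB', u_to='s', which returns ToolError: incompatible units.


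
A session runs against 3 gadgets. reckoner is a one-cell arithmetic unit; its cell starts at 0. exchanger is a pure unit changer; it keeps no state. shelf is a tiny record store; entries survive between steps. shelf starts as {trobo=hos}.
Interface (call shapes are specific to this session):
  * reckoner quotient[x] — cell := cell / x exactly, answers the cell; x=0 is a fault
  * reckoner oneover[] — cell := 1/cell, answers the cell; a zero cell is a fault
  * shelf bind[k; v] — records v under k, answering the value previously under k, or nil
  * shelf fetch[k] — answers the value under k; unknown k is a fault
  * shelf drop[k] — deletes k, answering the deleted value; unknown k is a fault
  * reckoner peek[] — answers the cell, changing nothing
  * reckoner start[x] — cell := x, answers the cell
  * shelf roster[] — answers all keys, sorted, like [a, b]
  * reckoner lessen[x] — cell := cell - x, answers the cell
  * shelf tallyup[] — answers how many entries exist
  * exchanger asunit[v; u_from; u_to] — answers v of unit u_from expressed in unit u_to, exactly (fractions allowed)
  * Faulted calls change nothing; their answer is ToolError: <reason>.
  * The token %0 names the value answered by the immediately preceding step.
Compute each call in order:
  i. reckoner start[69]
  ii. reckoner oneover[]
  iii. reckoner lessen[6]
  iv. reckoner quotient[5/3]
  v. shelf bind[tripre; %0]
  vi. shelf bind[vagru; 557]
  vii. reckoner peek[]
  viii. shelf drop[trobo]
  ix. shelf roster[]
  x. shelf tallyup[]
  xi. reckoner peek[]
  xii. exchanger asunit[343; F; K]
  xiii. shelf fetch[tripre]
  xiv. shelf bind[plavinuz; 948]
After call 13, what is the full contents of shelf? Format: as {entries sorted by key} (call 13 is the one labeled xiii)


Answer: {tripre=-413/115, vagru=557}

Derivation:
;; reckoner start(x: 69) == 69
;; reckoner oneover() == 1/69
;; reckoner lessen(x: 6) == -413/69
;; reckoner quotient(x: 5/3) == -413/115
;; shelf bind(k: tripre, v: %0) == nil
;; shelf bind(k: vagru, v: 557) == nil
;; reckoner peek() == -413/115
;; shelf drop(k: trobo) == hos
;; shelf roster() == [tripre, vagru]
;; shelf tallyup() == 2
;; reckoner peek() == -413/115
;; exchanger asunit(v: 343, u_from: F, u_to: K) == 80267/180
;; shelf fetch(k: tripre) == -413/115
;; shelf bind(k: plavinuz, v: 948) == nil


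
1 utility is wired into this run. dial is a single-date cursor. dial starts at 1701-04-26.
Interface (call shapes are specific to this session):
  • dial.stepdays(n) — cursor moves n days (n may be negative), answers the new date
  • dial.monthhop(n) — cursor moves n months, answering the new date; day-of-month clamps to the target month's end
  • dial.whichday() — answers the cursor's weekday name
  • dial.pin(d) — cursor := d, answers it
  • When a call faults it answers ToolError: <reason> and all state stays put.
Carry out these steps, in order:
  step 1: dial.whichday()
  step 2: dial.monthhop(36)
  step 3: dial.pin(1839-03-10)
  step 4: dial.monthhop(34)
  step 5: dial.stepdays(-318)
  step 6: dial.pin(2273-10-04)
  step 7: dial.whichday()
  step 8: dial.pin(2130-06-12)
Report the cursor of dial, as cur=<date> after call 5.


·→ dial.whichday()
·← Tuesday
·→ dial.monthhop(36)
·← 1704-04-26
·→ dial.pin(1839-03-10)
·← 1839-03-10
·→ dial.monthhop(34)
·← 1842-01-10
·→ dial.stepdays(-318)
·← 1841-02-26
·→ dial.pin(2273-10-04)
·← 2273-10-04
·→ dial.whichday()
·← Saturday
·→ dial.pin(2130-06-12)
·← 2130-06-12

Answer: cur=1841-02-26


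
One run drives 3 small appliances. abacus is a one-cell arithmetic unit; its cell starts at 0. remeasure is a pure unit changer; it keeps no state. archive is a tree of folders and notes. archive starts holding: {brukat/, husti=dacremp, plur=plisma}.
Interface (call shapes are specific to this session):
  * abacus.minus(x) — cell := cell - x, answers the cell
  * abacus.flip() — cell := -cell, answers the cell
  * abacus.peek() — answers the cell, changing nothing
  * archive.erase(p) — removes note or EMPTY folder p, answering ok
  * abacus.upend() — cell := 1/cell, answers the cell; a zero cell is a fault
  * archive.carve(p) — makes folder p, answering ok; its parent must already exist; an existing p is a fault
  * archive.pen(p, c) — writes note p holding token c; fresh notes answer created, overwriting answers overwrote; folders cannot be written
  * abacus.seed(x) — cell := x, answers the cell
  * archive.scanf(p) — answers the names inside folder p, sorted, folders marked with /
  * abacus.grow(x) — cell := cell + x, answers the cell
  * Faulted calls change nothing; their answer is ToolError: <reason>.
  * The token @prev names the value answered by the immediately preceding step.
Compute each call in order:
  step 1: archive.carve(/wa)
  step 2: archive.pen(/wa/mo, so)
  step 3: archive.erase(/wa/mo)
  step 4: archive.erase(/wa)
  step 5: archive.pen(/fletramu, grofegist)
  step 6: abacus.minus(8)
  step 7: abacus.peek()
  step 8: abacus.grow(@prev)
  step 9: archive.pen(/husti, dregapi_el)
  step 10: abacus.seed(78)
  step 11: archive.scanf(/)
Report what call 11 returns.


Answer: [brukat/, fletramu, husti, plur]

Derivation:
Then carve(p='/wa'), and observe ok.
Using pen(p='/wa/mo', c='so'), yielding created.
I try erase(p='/wa/mo'), giving ok.
I invoke erase(p='/wa'), which returns ok.
Using pen(p='/fletramu', c='grofegist'), → created.
Next I call minus(x='8'), yielding -8.
Using peek(): -8.
Next I call grow(x='@prev'), — result: -16.
I call pen(p='/husti', c='dregapi_el'), and observe overwrote.
Next I call seed(x='78'), and see 78.
Now I run scanf(p='/'), yielding [brukat/, fletramu, husti, plur].


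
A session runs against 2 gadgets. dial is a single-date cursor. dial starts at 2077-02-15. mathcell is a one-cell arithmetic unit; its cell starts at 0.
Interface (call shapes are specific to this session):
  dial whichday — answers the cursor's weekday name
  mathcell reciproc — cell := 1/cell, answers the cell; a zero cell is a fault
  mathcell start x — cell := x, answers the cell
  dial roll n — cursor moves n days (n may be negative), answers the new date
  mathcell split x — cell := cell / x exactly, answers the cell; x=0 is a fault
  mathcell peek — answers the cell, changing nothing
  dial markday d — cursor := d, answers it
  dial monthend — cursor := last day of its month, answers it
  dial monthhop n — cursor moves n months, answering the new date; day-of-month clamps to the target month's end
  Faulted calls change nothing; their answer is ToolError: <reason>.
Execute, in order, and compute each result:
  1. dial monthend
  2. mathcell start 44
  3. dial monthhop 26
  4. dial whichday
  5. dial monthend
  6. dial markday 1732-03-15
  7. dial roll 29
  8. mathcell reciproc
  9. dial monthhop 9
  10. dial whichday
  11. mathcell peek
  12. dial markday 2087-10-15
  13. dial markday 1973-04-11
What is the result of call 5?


Answer: 2079-04-30

Derivation:
CALL dial monthend[]
RET  2077-02-28
CALL mathcell start[x='44']
RET  44
CALL dial monthhop[n='26']
RET  2079-04-28
CALL dial whichday[]
RET  Friday
CALL dial monthend[]
RET  2079-04-30
CALL dial markday[d='1732-03-15']
RET  1732-03-15
CALL dial roll[n='29']
RET  1732-04-13
CALL mathcell reciproc[]
RET  1/44
CALL dial monthhop[n='9']
RET  1733-01-13
CALL dial whichday[]
RET  Tuesday
CALL mathcell peek[]
RET  1/44
CALL dial markday[d='2087-10-15']
RET  2087-10-15
CALL dial markday[d='1973-04-11']
RET  1973-04-11


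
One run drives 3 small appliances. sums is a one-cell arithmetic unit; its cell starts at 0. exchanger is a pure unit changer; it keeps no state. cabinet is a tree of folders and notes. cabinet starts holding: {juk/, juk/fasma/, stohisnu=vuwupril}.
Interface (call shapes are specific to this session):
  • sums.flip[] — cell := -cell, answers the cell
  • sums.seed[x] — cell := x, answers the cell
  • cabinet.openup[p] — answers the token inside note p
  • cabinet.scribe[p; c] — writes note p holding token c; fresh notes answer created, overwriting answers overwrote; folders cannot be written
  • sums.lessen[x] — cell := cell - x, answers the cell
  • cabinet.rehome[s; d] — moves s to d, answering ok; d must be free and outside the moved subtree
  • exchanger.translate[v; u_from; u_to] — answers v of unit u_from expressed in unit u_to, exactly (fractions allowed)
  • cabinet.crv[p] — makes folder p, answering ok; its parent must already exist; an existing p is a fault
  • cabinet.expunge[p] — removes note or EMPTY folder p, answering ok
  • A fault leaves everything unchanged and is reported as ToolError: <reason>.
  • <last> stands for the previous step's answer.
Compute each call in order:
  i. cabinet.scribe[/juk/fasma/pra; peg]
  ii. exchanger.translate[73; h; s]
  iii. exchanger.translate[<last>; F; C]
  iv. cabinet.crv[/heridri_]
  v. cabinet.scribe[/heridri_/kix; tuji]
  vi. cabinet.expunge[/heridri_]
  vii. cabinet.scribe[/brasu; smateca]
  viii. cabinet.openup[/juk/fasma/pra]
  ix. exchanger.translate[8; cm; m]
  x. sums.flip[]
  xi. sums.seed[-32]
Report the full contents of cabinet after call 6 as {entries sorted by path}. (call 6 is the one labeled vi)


~$ cabinet.scribe p=/juk/fasma/pra c=peg
= created
~$ exchanger.translate v=73 u_from=h u_to=s
= 262800
~$ exchanger.translate v=<last> u_from=F u_to=C
= 1313840/9
~$ cabinet.crv p=/heridri_
= ok
~$ cabinet.scribe p=/heridri_/kix c=tuji
= created
~$ cabinet.expunge p=/heridri_
= ToolError: not empty
~$ cabinet.scribe p=/brasu c=smateca
= created
~$ cabinet.openup p=/juk/fasma/pra
= peg
~$ exchanger.translate v=8 u_from=cm u_to=m
= 2/25
~$ sums.flip
= 0
~$ sums.seed x=-32
= -32

Answer: {heridri_/, heridri_/kix=tuji, juk/, juk/fasma/, juk/fasma/pra=peg, stohisnu=vuwupril}


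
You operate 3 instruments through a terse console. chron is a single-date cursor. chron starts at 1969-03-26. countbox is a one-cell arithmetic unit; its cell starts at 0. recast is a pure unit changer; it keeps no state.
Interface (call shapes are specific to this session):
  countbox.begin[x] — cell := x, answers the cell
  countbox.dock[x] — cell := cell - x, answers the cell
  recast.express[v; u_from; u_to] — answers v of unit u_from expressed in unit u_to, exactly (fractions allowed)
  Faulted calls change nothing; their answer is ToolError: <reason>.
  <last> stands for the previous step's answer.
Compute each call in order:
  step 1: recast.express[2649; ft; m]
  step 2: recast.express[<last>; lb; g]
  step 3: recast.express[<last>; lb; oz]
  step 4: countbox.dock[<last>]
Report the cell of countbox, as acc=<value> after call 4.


==> recast.express(v='2649', u_from='ft', u_to='m')
<== 1009269/1250
==> recast.express(v='<last>', u_from='lb', u_to='g')
<== 45779671767753/125000000
==> recast.express(v='<last>', u_from='lb', u_to='oz')
<== 45779671767753/7812500
==> countbox.dock(x='<last>')
<== -45779671767753/7812500

Answer: acc=-45779671767753/7812500


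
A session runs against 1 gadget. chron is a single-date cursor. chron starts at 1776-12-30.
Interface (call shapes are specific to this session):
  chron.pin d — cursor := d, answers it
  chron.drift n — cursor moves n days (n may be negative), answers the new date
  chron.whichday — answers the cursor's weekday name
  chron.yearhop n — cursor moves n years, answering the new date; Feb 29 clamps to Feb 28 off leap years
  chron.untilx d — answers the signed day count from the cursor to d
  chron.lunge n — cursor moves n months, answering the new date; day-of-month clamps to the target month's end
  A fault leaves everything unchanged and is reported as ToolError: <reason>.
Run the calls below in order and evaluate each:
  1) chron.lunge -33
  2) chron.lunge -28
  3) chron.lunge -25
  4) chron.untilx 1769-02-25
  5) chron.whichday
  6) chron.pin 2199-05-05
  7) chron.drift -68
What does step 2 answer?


Act: chron.lunge[n='-33']
Obs: 1774-03-30
Act: chron.lunge[n='-28']
Obs: 1771-11-30
Act: chron.lunge[n='-25']
Obs: 1769-10-30
Act: chron.untilx[d='1769-02-25']
Obs: -247
Act: chron.whichday[]
Obs: Monday
Act: chron.pin[d='2199-05-05']
Obs: 2199-05-05
Act: chron.drift[n='-68']
Obs: 2199-02-26

Answer: 1771-11-30


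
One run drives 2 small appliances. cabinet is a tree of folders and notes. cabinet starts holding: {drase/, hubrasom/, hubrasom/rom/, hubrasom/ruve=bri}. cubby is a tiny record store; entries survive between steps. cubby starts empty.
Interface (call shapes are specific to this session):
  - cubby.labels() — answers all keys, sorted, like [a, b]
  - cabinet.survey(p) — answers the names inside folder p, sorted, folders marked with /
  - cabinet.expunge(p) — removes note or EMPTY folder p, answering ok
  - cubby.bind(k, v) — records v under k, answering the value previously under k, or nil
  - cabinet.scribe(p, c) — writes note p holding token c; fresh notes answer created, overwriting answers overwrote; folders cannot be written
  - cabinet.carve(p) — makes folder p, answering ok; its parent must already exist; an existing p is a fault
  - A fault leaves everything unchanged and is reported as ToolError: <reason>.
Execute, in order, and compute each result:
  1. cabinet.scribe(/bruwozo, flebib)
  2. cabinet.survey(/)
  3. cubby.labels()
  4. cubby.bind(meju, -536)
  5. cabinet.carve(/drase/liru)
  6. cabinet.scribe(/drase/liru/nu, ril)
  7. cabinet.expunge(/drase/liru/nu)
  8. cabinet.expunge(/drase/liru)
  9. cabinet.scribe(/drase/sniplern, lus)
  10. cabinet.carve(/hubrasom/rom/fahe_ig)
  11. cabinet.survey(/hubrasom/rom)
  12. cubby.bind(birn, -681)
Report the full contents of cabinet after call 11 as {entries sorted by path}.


% cabinet.scribe(p=/bruwozo, c=flebib) -> created
% cabinet.survey(p=/) -> [bruwozo, drase/, hubrasom/]
% cubby.labels() -> []
% cubby.bind(k=meju, v=-536) -> nil
% cabinet.carve(p=/drase/liru) -> ok
% cabinet.scribe(p=/drase/liru/nu, c=ril) -> created
% cabinet.expunge(p=/drase/liru/nu) -> ok
% cabinet.expunge(p=/drase/liru) -> ok
% cabinet.scribe(p=/drase/sniplern, c=lus) -> created
% cabinet.carve(p=/hubrasom/rom/fahe_ig) -> ok
% cabinet.survey(p=/hubrasom/rom) -> [fahe_ig/]
% cubby.bind(k=birn, v=-681) -> nil

Answer: {bruwozo=flebib, drase/, drase/sniplern=lus, hubrasom/, hubrasom/rom/, hubrasom/rom/fahe_ig/, hubrasom/ruve=bri}


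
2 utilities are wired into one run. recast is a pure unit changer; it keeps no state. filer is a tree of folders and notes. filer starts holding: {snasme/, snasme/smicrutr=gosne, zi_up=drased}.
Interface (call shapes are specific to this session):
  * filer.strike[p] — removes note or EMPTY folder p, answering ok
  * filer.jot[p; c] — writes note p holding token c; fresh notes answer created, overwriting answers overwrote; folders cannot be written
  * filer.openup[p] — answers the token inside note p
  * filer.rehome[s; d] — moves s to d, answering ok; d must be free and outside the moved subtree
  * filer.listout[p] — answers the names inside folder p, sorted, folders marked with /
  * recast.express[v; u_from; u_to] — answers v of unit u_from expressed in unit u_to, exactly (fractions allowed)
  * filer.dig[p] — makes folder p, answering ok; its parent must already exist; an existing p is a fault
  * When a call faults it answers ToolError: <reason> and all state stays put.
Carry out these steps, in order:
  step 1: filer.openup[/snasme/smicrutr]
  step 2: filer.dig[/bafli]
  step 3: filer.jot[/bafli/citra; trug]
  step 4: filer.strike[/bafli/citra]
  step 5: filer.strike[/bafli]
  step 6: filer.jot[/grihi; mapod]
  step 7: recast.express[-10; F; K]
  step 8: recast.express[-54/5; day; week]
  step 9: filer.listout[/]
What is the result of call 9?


Answer: [grihi, snasme/, zi_up]

Derivation:
! 1. openup(p='/snasme/smicrutr') : gosne
! 2. dig(p='/bafli') : ok
! 3. jot(p='/bafli/citra', c='trug') : created
! 4. strike(p='/bafli/citra') : ok
! 5. strike(p='/bafli') : ok
! 6. jot(p='/grihi', c='mapod') : created
! 7. express(v='-10', u_from='F', u_to='K') : 14989/60
! 8. express(v='-54/5', u_from='day', u_to='week') : -54/35
! 9. listout(p='/') : [grihi, snasme/, zi_up]


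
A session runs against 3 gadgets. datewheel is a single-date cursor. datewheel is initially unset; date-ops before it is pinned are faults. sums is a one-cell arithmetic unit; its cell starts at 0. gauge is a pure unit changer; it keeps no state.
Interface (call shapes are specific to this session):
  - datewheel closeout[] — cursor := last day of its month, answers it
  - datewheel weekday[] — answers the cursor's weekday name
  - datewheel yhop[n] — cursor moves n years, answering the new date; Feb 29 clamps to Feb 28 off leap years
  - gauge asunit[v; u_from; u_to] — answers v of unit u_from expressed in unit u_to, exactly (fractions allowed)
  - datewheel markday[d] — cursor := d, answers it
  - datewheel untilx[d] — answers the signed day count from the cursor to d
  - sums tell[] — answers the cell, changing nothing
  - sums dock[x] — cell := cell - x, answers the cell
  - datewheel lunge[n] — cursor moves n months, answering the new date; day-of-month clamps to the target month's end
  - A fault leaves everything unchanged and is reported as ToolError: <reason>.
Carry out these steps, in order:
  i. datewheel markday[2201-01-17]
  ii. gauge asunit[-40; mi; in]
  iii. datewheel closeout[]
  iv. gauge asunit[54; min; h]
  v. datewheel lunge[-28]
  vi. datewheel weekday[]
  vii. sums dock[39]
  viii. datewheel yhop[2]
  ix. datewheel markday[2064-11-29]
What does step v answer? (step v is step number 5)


! datewheel markday(d: 2201-01-17) == 2201-01-17
! gauge asunit(v: -40, u_from: mi, u_to: in) == -2534400
! datewheel closeout() == 2201-01-31
! gauge asunit(v: 54, u_from: min, u_to: h) == 9/10
! datewheel lunge(n: -28) == 2198-09-30
! datewheel weekday() == Sunday
! sums dock(x: 39) == -39
! datewheel yhop(n: 2) == 2200-09-30
! datewheel markday(d: 2064-11-29) == 2064-11-29

Answer: 2198-09-30


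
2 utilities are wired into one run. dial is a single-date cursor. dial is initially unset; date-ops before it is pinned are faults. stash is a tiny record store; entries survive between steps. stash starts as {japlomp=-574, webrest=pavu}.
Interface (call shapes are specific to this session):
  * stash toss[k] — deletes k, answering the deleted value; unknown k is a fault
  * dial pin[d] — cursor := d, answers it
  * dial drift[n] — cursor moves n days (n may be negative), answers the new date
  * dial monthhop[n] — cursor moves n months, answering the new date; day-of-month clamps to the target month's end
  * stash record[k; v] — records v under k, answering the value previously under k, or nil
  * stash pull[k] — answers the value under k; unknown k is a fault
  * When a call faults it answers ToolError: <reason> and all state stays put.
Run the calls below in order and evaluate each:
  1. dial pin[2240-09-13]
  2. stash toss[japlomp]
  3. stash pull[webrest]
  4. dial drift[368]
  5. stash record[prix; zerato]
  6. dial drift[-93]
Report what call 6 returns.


Answer: 2241-06-15

Derivation:
I invoke dial pin(d: 2240-09-13), giving 2240-09-13.
Next I call stash toss(k: japlomp), and see -574.
Next I call stash pull(k: webrest): pavu.
I call dial drift(n: 368), giving 2241-09-16.
I call stash record(k: prix, v: zerato), and observe nil.
I invoke dial drift(n: -93), — result: 2241-06-15.


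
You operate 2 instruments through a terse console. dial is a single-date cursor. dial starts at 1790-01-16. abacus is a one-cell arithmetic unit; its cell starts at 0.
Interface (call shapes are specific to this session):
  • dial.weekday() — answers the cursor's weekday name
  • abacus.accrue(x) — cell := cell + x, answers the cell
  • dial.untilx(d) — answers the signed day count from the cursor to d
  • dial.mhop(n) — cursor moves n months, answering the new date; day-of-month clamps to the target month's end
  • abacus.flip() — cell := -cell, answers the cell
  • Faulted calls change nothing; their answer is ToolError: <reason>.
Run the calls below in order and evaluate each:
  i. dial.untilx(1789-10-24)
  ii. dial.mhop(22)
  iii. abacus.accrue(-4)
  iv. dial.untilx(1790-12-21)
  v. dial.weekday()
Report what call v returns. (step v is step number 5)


% dial.untilx d: 1789-10-24
= -84
% dial.mhop n: 22
= 1791-11-16
% abacus.accrue x: -4
= -4
% dial.untilx d: 1790-12-21
= -330
% dial.weekday
= Wednesday

Answer: Wednesday


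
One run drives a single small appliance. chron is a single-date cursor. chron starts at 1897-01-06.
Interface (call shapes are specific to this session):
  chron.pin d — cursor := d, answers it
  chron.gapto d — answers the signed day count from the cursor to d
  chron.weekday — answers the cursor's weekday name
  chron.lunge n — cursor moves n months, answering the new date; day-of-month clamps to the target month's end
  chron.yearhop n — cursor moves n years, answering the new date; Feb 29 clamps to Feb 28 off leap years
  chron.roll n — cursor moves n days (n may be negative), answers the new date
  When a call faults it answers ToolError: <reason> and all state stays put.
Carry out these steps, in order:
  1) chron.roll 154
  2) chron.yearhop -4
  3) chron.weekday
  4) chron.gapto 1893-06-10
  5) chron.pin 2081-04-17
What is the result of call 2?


Answer: 1893-06-09

Derivation:
Act: chron.roll[154]
Obs: 1897-06-09
Act: chron.yearhop[-4]
Obs: 1893-06-09
Act: chron.weekday[]
Obs: Friday
Act: chron.gapto[1893-06-10]
Obs: 1
Act: chron.pin[2081-04-17]
Obs: 2081-04-17


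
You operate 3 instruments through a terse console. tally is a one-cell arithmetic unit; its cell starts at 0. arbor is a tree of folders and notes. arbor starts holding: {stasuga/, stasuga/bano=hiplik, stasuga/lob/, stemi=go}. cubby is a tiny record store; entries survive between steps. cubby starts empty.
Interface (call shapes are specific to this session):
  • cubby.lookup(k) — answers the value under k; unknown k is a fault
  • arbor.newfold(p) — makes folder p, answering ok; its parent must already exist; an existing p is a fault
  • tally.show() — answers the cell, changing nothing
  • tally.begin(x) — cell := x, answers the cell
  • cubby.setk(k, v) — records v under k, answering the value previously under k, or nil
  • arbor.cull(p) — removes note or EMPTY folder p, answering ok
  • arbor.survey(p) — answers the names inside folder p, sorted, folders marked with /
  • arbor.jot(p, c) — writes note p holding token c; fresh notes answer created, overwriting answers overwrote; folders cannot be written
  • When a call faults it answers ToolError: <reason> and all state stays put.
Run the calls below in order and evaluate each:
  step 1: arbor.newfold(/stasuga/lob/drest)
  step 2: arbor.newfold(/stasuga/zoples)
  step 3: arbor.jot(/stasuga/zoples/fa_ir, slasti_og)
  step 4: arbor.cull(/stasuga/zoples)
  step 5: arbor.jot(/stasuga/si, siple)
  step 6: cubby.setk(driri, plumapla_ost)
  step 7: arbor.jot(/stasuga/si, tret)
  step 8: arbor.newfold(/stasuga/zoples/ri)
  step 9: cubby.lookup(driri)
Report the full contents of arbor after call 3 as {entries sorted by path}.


→ newfold(p=/stasuga/lob/drest)
← ok
→ newfold(p=/stasuga/zoples)
← ok
→ jot(p=/stasuga/zoples/fa_ir, c=slasti_og)
← created
→ cull(p=/stasuga/zoples)
← ToolError: not empty
→ jot(p=/stasuga/si, c=siple)
← created
→ setk(k=driri, v=plumapla_ost)
← nil
→ jot(p=/stasuga/si, c=tret)
← overwrote
→ newfold(p=/stasuga/zoples/ri)
← ok
→ lookup(k=driri)
← plumapla_ost

Answer: {stasuga/, stasuga/bano=hiplik, stasuga/lob/, stasuga/lob/drest/, stasuga/zoples/, stasuga/zoples/fa_ir=slasti_og, stemi=go}


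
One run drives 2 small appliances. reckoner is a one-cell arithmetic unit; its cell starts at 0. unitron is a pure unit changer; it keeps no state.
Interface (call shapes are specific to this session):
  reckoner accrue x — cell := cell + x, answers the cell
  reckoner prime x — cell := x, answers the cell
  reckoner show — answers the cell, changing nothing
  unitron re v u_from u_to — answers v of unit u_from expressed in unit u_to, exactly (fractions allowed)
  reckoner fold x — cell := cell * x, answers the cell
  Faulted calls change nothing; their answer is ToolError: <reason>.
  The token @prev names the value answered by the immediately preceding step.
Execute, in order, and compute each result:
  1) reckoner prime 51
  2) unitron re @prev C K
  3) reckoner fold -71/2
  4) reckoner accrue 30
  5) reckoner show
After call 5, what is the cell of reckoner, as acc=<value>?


==> reckoner prime(x→51)
<== 51
==> unitron re(v→@prev, u_from→C, u_to→K)
<== 6483/20
==> reckoner fold(x→-71/2)
<== -3621/2
==> reckoner accrue(x→30)
<== -3561/2
==> reckoner show()
<== -3561/2

Answer: acc=-3561/2


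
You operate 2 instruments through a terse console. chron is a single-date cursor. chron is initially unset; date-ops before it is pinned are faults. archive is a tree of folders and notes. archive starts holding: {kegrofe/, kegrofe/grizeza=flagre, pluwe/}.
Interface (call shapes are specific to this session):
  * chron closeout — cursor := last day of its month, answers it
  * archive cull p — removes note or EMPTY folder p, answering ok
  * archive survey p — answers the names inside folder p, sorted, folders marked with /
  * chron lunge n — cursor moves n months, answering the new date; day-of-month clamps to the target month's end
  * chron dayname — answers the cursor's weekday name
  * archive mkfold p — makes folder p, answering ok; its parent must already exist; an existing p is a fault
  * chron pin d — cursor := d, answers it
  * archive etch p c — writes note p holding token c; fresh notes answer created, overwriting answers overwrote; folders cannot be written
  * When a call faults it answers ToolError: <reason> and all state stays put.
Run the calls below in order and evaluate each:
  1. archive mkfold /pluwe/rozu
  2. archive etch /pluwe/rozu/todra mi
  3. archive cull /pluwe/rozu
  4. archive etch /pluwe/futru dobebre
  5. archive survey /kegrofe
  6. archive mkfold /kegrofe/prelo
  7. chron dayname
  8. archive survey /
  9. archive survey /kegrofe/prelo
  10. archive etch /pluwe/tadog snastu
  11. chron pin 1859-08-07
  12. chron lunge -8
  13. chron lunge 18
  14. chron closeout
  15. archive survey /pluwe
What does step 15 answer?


Answer: [futru, rozu/, tadog]

Derivation:
I use archive mkfold(p='/pluwe/rozu'), and see ok.
I invoke archive etch(p='/pluwe/rozu/todra', c='mi'), → created.
Then archive cull(p='/pluwe/rozu'), which returns ToolError: not empty.
I run archive etch(p='/pluwe/futru', c='dobebre'), → created.
I invoke archive survey(p='/kegrofe'), yielding [grizeza].
I run archive mkfold(p='/kegrofe/prelo'), which returns ok.
I call chron dayname, and get ToolError: no date set.
Now I run archive survey(p='/'), yielding [kegrofe/, pluwe/].
Invoking archive survey(p='/kegrofe/prelo'), giving [].
Calling archive etch(p='/pluwe/tadog', c='snastu'), and get created.
Invoking chron pin(d='1859-08-07'), giving 1859-08-07.
I run chron lunge(n='-8'), and observe 1858-12-07.
Then chron lunge(n='18'): 1860-06-07.
Next I call chron closeout(), — result: 1860-06-30.
Invoking archive survey(p='/pluwe'), and get [futru, rozu/, tadog].


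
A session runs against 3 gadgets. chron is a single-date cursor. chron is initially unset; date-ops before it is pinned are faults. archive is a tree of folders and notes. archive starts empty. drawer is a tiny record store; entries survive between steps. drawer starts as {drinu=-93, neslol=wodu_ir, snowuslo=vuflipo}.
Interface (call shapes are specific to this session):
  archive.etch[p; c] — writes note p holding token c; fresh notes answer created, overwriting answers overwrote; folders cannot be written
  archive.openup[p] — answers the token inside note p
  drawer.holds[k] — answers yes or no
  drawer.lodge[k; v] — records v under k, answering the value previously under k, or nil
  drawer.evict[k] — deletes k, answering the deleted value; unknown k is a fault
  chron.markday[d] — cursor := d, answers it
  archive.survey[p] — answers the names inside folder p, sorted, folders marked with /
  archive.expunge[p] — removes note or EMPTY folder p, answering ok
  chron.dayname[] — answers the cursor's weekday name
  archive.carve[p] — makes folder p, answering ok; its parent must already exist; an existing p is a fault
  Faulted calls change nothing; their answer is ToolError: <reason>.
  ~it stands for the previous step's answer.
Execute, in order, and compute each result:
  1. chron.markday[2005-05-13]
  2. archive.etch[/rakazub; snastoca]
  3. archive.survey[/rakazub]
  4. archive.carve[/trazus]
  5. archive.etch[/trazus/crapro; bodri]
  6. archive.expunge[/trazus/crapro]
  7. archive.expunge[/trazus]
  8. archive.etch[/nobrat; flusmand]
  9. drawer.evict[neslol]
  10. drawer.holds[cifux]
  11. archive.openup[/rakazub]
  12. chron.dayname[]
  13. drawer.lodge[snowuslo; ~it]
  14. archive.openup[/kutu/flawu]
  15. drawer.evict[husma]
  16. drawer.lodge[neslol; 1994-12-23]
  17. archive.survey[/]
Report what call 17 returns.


Calling markday using d→2005-05-13, yielding 2005-05-13.
I call etch using p→/rakazub, c→snastoca, giving created.
I run survey using p→/rakazub, which returns ToolError: not a directory.
Then carve using p→/trazus, and observe ok.
Using etch using p→/trazus/crapro, c→bodri, yielding created.
I run expunge using p→/trazus/crapro, → ok.
Invoking expunge using p→/trazus, which returns ok.
Using etch using p→/nobrat, c→flusmand, and see created.
I invoke evict using k→neslol, which returns wodu_ir.
Calling holds using k→cifux, yielding no.
Calling openup using p→/rakazub, → snastoca.
I invoke dayname, yielding Friday.
I invoke lodge using k→snowuslo, v→~it, yielding vuflipo.
Invoking openup using p→/kutu/flawu, and get ToolError: not found.
I try evict using k→husma: ToolError: no such key husma.
Then lodge using k→neslol, v→1994-12-23, which returns nil.
I call survey using p→/, and observe [nobrat, rakazub].

Answer: [nobrat, rakazub]
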